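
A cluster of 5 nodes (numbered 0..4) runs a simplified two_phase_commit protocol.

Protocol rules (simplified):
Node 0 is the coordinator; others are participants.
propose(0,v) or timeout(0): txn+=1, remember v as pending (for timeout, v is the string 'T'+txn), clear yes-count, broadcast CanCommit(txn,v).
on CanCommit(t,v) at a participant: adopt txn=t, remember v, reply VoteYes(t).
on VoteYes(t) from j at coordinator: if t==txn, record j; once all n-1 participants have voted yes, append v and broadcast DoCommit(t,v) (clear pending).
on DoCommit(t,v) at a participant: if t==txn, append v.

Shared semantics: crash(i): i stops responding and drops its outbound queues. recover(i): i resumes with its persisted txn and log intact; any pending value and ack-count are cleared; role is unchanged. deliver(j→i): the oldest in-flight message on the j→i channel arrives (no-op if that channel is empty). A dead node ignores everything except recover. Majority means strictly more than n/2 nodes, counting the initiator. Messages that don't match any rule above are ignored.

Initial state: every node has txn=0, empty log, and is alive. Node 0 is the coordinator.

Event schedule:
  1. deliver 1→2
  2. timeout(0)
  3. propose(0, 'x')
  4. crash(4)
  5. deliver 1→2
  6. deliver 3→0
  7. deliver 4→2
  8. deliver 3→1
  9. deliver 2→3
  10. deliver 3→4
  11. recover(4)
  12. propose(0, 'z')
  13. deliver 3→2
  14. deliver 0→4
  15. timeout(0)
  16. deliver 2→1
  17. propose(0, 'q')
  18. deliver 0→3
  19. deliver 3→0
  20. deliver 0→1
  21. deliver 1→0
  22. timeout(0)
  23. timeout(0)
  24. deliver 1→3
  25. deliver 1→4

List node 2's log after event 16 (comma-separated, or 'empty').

empty

[1] deliver 1→2 → ∅
[2] timeout(0) → N0(coor t1 [-])
[3] propose(0,'x') → N0(coor t2 [-])
[4] crash(4) → N4(✗part t0 [-])
[5] deliver 1→2 → ∅
[6] deliver 3→0 → ∅
[7] deliver 4→2 → ∅
[8] deliver 3→1 → ∅
[9] deliver 2→3 → ∅
[10] deliver 3→4 → ∅
[11] recover(4) → N4(part t0 [-])
[12] propose(0,'z') → N0(coor t3 [-])
[13] deliver 3→2 → ∅
[14] deliver 0→4 → N4(part t1 [-])
[15] timeout(0) → N0(coor t4 [-])
[16] deliver 2→1 → ∅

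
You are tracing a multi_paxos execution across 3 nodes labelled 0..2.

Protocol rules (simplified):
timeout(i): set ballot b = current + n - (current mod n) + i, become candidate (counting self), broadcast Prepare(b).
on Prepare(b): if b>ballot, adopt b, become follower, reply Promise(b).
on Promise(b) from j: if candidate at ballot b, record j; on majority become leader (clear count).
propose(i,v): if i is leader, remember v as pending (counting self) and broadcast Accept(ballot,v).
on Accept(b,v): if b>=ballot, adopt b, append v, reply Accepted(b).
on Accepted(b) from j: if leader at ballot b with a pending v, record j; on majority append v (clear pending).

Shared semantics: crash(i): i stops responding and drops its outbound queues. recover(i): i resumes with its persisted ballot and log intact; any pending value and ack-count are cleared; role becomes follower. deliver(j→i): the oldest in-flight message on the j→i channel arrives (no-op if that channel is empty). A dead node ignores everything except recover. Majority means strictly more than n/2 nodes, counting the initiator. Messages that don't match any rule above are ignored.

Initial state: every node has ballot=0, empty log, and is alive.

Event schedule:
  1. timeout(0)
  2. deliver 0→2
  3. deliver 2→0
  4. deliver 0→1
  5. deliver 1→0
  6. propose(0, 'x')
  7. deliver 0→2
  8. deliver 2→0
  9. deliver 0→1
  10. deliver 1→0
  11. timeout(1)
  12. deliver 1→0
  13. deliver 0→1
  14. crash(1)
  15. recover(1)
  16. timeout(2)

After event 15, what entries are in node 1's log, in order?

step 1 timeout(0): 0={cand,b=3,log=-}
step 2 deliver 0→2: 2={foll,b=3,log=-}
step 3 deliver 2→0: 0={lead,b=3,log=-}
step 4 deliver 0→1: 1={foll,b=3,log=-}
step 5 deliver 1→0: —
step 6 propose(0,'x'): —
step 7 deliver 0→2: 2={foll,b=3,log=x}
step 8 deliver 2→0: 0={lead,b=3,log=x}
step 9 deliver 0→1: 1={foll,b=3,log=x}
step 10 deliver 1→0: —
step 11 timeout(1): 1={cand,b=7,log=x}
step 12 deliver 1→0: 0={foll,b=7,log=x}
step 13 deliver 0→1: 1={lead,b=7,log=x}
step 14 crash(1): 1={✗lead,b=7,log=x}
step 15 recover(1): 1={foll,b=7,log=x}

x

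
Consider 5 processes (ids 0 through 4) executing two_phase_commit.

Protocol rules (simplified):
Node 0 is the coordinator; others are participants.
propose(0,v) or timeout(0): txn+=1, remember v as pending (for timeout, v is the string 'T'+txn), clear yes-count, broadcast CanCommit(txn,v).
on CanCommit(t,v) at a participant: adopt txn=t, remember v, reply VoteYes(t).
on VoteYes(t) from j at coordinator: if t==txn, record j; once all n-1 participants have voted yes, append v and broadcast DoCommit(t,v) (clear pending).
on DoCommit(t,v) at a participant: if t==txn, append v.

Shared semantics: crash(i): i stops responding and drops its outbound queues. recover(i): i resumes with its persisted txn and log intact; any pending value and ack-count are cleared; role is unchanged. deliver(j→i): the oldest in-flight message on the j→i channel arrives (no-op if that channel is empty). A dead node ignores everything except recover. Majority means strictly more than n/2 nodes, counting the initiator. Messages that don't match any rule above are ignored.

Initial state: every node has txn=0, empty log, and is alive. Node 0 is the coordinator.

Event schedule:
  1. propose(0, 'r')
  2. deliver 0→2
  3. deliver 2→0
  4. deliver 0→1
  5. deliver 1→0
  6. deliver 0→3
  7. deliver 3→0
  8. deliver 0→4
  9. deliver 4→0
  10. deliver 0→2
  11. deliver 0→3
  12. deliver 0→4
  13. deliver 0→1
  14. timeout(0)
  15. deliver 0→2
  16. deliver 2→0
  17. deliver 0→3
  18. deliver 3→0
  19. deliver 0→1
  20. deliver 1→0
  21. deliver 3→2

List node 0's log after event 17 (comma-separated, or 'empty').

r

e1 propose(0,'r'): 0[coor,t=1,-]
e2 deliver 0→2: 2[part,t=1,-]
e3 deliver 2→0: ·
e4 deliver 0→1: 1[part,t=1,-]
e5 deliver 1→0: ·
e6 deliver 0→3: 3[part,t=1,-]
e7 deliver 3→0: ·
e8 deliver 0→4: 4[part,t=1,-]
e9 deliver 4→0: 0[coor,t=1,r]
e10 deliver 0→2: 2[part,t=1,r]
e11 deliver 0→3: 3[part,t=1,r]
e12 deliver 0→4: 4[part,t=1,r]
e13 deliver 0→1: 1[part,t=1,r]
e14 timeout(0): 0[coor,t=2,r]
e15 deliver 0→2: 2[part,t=2,r]
e16 deliver 2→0: ·
e17 deliver 0→3: 3[part,t=2,r]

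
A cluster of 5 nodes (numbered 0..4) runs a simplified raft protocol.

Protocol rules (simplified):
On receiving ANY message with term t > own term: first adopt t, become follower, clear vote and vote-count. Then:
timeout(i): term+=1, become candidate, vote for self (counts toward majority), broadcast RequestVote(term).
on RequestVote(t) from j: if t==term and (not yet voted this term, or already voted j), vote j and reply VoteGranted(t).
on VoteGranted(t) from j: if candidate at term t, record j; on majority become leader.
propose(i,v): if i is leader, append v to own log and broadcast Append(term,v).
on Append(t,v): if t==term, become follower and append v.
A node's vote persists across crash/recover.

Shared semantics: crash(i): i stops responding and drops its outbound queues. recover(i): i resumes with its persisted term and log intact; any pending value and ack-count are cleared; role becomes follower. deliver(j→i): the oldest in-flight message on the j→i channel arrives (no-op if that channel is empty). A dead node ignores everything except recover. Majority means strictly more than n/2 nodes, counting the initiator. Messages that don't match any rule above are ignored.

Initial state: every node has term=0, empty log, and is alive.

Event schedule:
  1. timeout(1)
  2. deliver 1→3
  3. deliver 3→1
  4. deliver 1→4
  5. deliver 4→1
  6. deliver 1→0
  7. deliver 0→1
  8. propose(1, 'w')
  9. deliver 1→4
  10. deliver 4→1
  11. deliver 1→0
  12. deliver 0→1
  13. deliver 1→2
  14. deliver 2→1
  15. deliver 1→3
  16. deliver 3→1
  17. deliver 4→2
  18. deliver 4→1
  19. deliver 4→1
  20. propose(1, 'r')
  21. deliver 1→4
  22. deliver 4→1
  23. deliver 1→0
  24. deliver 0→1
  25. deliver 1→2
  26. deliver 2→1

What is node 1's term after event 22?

1

after 1 — timeout(1): n1:cand/t1/[-]
after 2 — deliver 1→3: n3:foll/t1/[-]
after 3 — deliver 3→1: ·
after 4 — deliver 1→4: n4:foll/t1/[-]
after 5 — deliver 4→1: n1:lead/t1/[-]
after 6 — deliver 1→0: n0:foll/t1/[-]
after 7 — deliver 0→1: ·
after 8 — propose(1,'w'): n1:lead/t1/[w]
after 9 — deliver 1→4: n4:foll/t1/[w]
after 10 — deliver 4→1: ·
after 11 — deliver 1→0: n0:foll/t1/[w]
after 12 — deliver 0→1: ·
after 13 — deliver 1→2: n2:foll/t1/[-]
after 14 — deliver 2→1: ·
after 15 — deliver 1→3: n3:foll/t1/[w]
after 16 — deliver 3→1: ·
after 17 — deliver 4→2: ·
after 18 — deliver 4→1: ·
after 19 — deliver 4→1: ·
after 20 — propose(1,'r'): n1:lead/t1/[w,r]
after 21 — deliver 1→4: n4:foll/t1/[w,r]
after 22 — deliver 4→1: ·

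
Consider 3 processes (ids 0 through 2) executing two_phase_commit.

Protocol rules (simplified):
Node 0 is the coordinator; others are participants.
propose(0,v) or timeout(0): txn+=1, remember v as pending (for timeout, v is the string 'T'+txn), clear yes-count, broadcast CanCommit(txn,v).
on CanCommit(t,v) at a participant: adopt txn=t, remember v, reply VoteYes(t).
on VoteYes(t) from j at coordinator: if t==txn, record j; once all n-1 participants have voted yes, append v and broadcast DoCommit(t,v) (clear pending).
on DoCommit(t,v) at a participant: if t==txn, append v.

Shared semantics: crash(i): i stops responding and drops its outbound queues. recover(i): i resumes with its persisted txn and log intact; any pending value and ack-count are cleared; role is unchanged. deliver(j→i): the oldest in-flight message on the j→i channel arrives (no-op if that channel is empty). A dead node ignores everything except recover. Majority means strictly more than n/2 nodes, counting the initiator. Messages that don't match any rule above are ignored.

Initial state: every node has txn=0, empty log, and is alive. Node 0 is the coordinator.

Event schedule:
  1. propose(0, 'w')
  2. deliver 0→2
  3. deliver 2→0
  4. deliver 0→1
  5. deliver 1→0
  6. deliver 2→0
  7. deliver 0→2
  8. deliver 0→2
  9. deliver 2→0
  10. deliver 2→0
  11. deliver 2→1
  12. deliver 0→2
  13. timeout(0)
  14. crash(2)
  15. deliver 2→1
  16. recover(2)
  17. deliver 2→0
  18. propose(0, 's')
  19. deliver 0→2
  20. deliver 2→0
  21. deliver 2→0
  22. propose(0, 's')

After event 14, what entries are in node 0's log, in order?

after 1 — propose(0,'w'): n0:coor/t1/[-]
after 2 — deliver 0→2: n2:part/t1/[-]
after 3 — deliver 2→0: ·
after 4 — deliver 0→1: n1:part/t1/[-]
after 5 — deliver 1→0: n0:coor/t1/[w]
after 6 — deliver 2→0: ·
after 7 — deliver 0→2: n2:part/t1/[w]
after 8 — deliver 0→2: ·
after 9 — deliver 2→0: ·
after 10 — deliver 2→0: ·
after 11 — deliver 2→1: ·
after 12 — deliver 0→2: ·
after 13 — timeout(0): n0:coor/t2/[w]
after 14 — crash(2): n2:✗part/t1/[w]

w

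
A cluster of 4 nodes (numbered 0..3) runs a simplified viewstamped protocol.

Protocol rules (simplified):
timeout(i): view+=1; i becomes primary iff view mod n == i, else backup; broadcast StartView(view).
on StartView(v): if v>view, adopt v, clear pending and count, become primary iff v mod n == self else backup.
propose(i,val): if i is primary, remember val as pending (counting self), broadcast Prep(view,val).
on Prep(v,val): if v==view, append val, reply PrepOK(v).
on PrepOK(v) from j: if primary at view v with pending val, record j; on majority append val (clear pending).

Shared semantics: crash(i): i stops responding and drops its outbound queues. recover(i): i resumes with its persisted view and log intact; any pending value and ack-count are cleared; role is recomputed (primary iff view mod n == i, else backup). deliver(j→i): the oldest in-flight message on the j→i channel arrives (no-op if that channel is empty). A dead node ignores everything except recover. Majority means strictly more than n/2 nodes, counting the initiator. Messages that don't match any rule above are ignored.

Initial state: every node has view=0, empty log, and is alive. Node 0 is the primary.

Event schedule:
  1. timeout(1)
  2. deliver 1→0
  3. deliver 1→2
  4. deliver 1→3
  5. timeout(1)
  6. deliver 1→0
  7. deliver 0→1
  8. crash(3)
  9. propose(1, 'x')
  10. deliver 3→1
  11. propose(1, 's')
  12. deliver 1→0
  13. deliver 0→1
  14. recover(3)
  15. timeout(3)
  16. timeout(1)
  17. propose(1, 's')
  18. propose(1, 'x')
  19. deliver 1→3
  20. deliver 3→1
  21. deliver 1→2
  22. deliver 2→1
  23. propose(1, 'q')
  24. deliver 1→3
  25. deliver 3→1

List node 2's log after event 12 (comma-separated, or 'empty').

empty

after 1 — timeout(1): n1:prim/v1/[-]
after 2 — deliver 1→0: n0:back/v1/[-]
after 3 — deliver 1→2: n2:back/v1/[-]
after 4 — deliver 1→3: n3:back/v1/[-]
after 5 — timeout(1): n1:back/v2/[-]
after 6 — deliver 1→0: n0:back/v2/[-]
after 7 — deliver 0→1: ·
after 8 — crash(3): n3:✗back/v1/[-]
after 9 — propose(1,'x'): ·
after 10 — deliver 3→1: ·
after 11 — propose(1,'s'): ·
after 12 — deliver 1→0: ·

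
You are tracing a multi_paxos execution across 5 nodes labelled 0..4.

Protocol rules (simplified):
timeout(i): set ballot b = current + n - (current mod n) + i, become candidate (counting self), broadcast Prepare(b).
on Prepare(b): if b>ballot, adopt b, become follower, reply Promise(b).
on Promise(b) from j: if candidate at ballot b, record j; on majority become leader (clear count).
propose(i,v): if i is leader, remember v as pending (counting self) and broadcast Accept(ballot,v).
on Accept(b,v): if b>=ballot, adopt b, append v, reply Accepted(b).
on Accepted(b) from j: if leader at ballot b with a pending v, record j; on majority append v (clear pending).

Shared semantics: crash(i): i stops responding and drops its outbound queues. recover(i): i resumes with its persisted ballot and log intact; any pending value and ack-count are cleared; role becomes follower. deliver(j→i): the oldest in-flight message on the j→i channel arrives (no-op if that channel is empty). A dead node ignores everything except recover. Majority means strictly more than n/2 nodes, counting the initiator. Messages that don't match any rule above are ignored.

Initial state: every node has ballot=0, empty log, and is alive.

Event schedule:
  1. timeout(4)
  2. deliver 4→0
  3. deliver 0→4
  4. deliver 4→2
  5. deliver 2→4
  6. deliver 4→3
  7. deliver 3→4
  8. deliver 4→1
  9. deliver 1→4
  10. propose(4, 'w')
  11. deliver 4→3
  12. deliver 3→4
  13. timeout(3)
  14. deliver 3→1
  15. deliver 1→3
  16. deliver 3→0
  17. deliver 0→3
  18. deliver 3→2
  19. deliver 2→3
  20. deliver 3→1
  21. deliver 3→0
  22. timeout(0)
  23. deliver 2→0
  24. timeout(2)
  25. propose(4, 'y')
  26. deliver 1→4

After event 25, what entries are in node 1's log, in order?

step 1 timeout(4): 4={cand,b=9,log=-}
step 2 deliver 4→0: 0={foll,b=9,log=-}
step 3 deliver 0→4: —
step 4 deliver 4→2: 2={foll,b=9,log=-}
step 5 deliver 2→4: 4={lead,b=9,log=-}
step 6 deliver 4→3: 3={foll,b=9,log=-}
step 7 deliver 3→4: —
step 8 deliver 4→1: 1={foll,b=9,log=-}
step 9 deliver 1→4: —
step 10 propose(4,'w'): —
step 11 deliver 4→3: 3={foll,b=9,log=w}
step 12 deliver 3→4: —
step 13 timeout(3): 3={cand,b=13,log=w}
step 14 deliver 3→1: 1={foll,b=13,log=-}
step 15 deliver 1→3: —
step 16 deliver 3→0: 0={foll,b=13,log=-}
step 17 deliver 0→3: 3={lead,b=13,log=w}
step 18 deliver 3→2: 2={foll,b=13,log=-}
step 19 deliver 2→3: —
step 20 deliver 3→1: —
step 21 deliver 3→0: —
step 22 timeout(0): 0={cand,b=15,log=-}
step 23 deliver 2→0: —
step 24 timeout(2): 2={cand,b=17,log=-}
step 25 propose(4,'y'): —

empty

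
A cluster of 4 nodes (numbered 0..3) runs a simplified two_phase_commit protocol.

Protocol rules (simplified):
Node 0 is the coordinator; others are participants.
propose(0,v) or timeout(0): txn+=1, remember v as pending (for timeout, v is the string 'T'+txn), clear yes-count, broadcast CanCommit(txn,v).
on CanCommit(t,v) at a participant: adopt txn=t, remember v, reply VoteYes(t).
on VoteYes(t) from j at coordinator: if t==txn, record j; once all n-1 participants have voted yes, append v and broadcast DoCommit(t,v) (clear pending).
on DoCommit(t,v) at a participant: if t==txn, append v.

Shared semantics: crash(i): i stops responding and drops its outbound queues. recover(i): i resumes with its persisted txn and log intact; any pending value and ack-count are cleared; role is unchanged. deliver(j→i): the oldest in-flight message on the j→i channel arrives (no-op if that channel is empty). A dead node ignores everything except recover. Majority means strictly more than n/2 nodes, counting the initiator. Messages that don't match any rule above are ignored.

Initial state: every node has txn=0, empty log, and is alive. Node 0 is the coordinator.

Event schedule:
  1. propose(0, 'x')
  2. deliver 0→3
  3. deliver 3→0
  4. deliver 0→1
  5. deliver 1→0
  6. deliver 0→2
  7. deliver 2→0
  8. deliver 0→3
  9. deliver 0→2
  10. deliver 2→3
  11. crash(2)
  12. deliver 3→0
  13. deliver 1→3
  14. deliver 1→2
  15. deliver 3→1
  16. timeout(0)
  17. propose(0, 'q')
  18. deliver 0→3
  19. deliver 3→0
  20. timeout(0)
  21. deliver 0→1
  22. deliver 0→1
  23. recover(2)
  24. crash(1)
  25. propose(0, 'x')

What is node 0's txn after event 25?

5

1. propose(0,'x'):  <0:coor t1 ->
2. deliver 0→3:  <3:part t1 ->
3. deliver 3→0:  nop
4. deliver 0→1:  <1:part t1 ->
5. deliver 1→0:  nop
6. deliver 0→2:  <2:part t1 ->
7. deliver 2→0:  <0:coor t1 x>
8. deliver 0→3:  <3:part t1 x>
9. deliver 0→2:  <2:part t1 x>
10. deliver 2→3:  nop
11. crash(2):  <2:✗part t1 x>
12. deliver 3→0:  nop
13. deliver 1→3:  nop
14. deliver 1→2:  nop
15. deliver 3→1:  nop
16. timeout(0):  <0:coor t2 x>
17. propose(0,'q'):  <0:coor t3 x>
18. deliver 0→3:  <3:part t2 x>
19. deliver 3→0:  nop
20. timeout(0):  <0:coor t4 x>
21. deliver 0→1:  <1:part t1 x>
22. deliver 0→1:  <1:part t2 x>
23. recover(2):  <2:part t1 x>
24. crash(1):  <1:✗part t2 x>
25. propose(0,'x'):  <0:coor t5 x>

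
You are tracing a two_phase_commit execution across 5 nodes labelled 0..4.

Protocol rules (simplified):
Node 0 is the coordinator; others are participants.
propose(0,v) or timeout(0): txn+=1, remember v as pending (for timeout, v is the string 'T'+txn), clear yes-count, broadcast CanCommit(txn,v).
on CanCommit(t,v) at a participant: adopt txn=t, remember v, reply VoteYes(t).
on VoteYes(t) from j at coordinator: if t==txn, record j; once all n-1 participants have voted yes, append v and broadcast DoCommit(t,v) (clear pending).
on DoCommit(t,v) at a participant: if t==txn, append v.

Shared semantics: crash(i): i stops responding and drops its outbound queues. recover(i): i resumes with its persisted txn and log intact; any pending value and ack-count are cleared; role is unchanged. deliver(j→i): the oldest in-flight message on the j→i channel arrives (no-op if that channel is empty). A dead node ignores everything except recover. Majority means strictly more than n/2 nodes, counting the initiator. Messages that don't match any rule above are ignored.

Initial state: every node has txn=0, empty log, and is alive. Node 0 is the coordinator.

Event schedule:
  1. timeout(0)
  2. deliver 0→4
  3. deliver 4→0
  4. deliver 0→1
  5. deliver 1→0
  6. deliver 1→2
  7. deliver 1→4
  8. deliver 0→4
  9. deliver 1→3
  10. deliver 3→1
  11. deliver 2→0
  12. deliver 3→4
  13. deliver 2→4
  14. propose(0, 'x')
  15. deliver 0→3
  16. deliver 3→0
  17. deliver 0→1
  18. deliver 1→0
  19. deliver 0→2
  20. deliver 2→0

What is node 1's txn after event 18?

2

[1] timeout(0) → N0(coor t1 [-])
[2] deliver 0→4 → N4(part t1 [-])
[3] deliver 4→0 → ∅
[4] deliver 0→1 → N1(part t1 [-])
[5] deliver 1→0 → ∅
[6] deliver 1→2 → ∅
[7] deliver 1→4 → ∅
[8] deliver 0→4 → ∅
[9] deliver 1→3 → ∅
[10] deliver 3→1 → ∅
[11] deliver 2→0 → ∅
[12] deliver 3→4 → ∅
[13] deliver 2→4 → ∅
[14] propose(0,'x') → N0(coor t2 [-])
[15] deliver 0→3 → N3(part t1 [-])
[16] deliver 3→0 → ∅
[17] deliver 0→1 → N1(part t2 [-])
[18] deliver 1→0 → ∅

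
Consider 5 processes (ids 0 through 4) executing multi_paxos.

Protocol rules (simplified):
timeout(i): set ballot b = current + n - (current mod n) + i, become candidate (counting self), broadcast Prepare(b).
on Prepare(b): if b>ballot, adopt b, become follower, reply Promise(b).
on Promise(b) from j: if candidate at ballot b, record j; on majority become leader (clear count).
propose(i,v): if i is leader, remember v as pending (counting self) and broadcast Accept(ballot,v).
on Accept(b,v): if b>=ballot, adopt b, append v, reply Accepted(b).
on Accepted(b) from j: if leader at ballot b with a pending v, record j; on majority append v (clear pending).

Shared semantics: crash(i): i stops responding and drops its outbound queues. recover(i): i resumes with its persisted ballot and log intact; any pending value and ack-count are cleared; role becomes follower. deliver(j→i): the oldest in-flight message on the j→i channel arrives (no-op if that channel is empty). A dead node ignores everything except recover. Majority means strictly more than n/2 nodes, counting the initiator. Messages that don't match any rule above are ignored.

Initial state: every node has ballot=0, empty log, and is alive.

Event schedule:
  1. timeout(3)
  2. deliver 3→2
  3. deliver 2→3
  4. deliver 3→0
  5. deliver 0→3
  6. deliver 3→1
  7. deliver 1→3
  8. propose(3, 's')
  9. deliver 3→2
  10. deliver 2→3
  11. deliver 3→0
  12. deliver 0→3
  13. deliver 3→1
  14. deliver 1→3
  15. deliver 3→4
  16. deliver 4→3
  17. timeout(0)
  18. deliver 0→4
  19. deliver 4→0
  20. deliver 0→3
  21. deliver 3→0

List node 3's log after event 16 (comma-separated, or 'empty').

s

after 1 — timeout(3): n3:cand/b8/[-]
after 2 — deliver 3→2: n2:foll/b8/[-]
after 3 — deliver 2→3: ·
after 4 — deliver 3→0: n0:foll/b8/[-]
after 5 — deliver 0→3: n3:lead/b8/[-]
after 6 — deliver 3→1: n1:foll/b8/[-]
after 7 — deliver 1→3: ·
after 8 — propose(3,'s'): ·
after 9 — deliver 3→2: n2:foll/b8/[s]
after 10 — deliver 2→3: ·
after 11 — deliver 3→0: n0:foll/b8/[s]
after 12 — deliver 0→3: n3:lead/b8/[s]
after 13 — deliver 3→1: n1:foll/b8/[s]
after 14 — deliver 1→3: ·
after 15 — deliver 3→4: n4:foll/b8/[-]
after 16 — deliver 4→3: ·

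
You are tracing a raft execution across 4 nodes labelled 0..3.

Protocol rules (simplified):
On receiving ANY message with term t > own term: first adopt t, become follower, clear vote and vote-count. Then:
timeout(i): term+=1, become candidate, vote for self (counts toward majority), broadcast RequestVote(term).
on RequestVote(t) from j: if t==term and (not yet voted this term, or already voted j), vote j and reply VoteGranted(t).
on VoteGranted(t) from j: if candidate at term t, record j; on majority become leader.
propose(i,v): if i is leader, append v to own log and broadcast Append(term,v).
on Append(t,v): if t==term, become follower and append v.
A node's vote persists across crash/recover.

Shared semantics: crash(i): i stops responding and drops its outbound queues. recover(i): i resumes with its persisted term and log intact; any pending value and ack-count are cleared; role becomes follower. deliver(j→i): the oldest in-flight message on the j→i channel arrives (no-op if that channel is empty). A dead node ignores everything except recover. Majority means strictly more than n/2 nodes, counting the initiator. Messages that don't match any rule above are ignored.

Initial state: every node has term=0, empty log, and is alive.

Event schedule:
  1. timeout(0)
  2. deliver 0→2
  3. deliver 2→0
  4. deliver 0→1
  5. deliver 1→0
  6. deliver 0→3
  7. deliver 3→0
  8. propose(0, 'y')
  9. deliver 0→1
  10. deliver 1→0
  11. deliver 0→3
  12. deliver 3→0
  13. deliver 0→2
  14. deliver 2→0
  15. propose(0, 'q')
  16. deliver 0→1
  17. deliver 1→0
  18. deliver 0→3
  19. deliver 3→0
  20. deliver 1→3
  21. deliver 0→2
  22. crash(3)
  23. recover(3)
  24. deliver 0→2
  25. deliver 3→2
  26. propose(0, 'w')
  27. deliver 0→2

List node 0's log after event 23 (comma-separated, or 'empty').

e1 timeout(0): 0[cand,t=1,-]
e2 deliver 0→2: 2[foll,t=1,-]
e3 deliver 2→0: ·
e4 deliver 0→1: 1[foll,t=1,-]
e5 deliver 1→0: 0[lead,t=1,-]
e6 deliver 0→3: 3[foll,t=1,-]
e7 deliver 3→0: ·
e8 propose(0,'y'): 0[lead,t=1,y]
e9 deliver 0→1: 1[foll,t=1,y]
e10 deliver 1→0: ·
e11 deliver 0→3: 3[foll,t=1,y]
e12 deliver 3→0: ·
e13 deliver 0→2: 2[foll,t=1,y]
e14 deliver 2→0: ·
e15 propose(0,'q'): 0[lead,t=1,y,q]
e16 deliver 0→1: 1[foll,t=1,y,q]
e17 deliver 1→0: ·
e18 deliver 0→3: 3[foll,t=1,y,q]
e19 deliver 3→0: ·
e20 deliver 1→3: ·
e21 deliver 0→2: 2[foll,t=1,y,q]
e22 crash(3): 3[✗foll,t=1,y,q]
e23 recover(3): 3[foll,t=1,y,q]

y,q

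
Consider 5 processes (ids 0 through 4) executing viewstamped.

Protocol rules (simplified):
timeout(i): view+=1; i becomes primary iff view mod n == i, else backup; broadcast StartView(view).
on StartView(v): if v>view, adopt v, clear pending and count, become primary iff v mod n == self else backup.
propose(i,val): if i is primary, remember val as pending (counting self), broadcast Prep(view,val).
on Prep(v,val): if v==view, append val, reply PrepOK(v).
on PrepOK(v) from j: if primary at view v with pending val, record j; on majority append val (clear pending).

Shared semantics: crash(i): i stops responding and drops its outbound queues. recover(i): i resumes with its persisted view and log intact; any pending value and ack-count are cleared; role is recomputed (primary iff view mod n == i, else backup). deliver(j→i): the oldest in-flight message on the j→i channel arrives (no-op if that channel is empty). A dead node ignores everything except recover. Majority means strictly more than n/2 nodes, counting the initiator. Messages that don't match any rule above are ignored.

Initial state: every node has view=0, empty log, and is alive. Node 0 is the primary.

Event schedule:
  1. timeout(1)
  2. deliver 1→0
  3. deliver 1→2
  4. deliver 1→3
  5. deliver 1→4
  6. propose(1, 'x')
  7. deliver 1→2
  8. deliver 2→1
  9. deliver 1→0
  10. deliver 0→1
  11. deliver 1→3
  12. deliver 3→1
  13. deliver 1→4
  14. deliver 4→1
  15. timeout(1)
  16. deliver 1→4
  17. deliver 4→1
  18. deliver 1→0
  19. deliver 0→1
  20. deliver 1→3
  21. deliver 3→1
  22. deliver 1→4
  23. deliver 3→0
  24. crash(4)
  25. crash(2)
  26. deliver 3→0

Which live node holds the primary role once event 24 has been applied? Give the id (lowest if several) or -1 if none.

-1

e1 timeout(1): 1[prim,v=1,-]
e2 deliver 1→0: 0[back,v=1,-]
e3 deliver 1→2: 2[back,v=1,-]
e4 deliver 1→3: 3[back,v=1,-]
e5 deliver 1→4: 4[back,v=1,-]
e6 propose(1,'x'): ·
e7 deliver 1→2: 2[back,v=1,x]
e8 deliver 2→1: ·
e9 deliver 1→0: 0[back,v=1,x]
e10 deliver 0→1: 1[prim,v=1,x]
e11 deliver 1→3: 3[back,v=1,x]
e12 deliver 3→1: ·
e13 deliver 1→4: 4[back,v=1,x]
e14 deliver 4→1: ·
e15 timeout(1): 1[back,v=2,x]
e16 deliver 1→4: 4[back,v=2,x]
e17 deliver 4→1: ·
e18 deliver 1→0: 0[back,v=2,x]
e19 deliver 0→1: ·
e20 deliver 1→3: 3[back,v=2,x]
e21 deliver 3→1: ·
e22 deliver 1→4: ·
e23 deliver 3→0: ·
e24 crash(4): 4[✗back,v=2,x]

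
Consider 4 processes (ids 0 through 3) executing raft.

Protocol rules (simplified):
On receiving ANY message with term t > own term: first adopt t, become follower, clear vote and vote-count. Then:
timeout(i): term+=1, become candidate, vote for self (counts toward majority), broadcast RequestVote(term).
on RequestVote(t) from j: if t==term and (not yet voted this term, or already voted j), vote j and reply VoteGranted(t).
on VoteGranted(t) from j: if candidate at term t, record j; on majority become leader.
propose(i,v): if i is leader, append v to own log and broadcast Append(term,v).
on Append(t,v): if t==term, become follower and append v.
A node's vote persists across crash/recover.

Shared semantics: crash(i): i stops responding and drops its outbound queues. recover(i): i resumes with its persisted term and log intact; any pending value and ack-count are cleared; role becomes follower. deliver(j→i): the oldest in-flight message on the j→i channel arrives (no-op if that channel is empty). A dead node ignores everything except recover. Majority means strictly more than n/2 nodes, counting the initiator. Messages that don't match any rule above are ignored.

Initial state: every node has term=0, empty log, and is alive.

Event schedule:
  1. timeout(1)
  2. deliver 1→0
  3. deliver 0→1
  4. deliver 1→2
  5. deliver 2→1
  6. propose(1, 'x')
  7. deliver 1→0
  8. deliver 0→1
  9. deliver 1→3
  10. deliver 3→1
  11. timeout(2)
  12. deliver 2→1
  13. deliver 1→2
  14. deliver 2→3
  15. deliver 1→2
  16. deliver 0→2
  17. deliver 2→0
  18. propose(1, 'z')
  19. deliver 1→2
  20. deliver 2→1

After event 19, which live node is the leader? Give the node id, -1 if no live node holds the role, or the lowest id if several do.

1. timeout(1):  <1:cand t1 ->
2. deliver 1→0:  <0:foll t1 ->
3. deliver 0→1:  nop
4. deliver 1→2:  <2:foll t1 ->
5. deliver 2→1:  <1:lead t1 ->
6. propose(1,'x'):  <1:lead t1 x>
7. deliver 1→0:  <0:foll t1 x>
8. deliver 0→1:  nop
9. deliver 1→3:  <3:foll t1 ->
10. deliver 3→1:  nop
11. timeout(2):  <2:cand t2 ->
12. deliver 2→1:  <1:foll t2 x>
13. deliver 1→2:  nop
14. deliver 2→3:  <3:foll t2 ->
15. deliver 1→2:  nop
16. deliver 0→2:  nop
17. deliver 2→0:  <0:foll t2 x>
18. propose(1,'z'):  nop
19. deliver 1→2:  nop

-1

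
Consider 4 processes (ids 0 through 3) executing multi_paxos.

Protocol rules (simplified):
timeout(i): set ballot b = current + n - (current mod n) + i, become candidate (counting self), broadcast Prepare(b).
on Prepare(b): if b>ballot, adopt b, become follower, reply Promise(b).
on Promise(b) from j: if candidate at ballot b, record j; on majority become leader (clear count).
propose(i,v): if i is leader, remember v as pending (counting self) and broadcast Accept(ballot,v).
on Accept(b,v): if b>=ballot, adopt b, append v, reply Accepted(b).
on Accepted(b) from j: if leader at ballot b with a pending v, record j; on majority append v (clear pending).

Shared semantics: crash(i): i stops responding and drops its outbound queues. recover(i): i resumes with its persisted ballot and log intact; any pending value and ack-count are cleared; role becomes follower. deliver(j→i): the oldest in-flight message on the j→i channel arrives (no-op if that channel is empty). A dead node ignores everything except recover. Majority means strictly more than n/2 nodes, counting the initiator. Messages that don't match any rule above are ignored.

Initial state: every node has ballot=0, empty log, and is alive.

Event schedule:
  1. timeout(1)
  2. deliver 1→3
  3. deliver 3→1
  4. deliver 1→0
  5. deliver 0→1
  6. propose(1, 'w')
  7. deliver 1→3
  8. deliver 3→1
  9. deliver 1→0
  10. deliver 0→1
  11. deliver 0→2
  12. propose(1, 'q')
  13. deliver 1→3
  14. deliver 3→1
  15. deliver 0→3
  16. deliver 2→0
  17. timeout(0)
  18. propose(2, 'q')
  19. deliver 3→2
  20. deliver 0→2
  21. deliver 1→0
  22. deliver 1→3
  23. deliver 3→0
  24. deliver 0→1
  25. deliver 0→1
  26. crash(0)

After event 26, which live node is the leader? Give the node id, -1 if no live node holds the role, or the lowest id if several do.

-1

1. timeout(1):  <1:cand b5 ->
2. deliver 1→3:  <3:foll b5 ->
3. deliver 3→1:  nop
4. deliver 1→0:  <0:foll b5 ->
5. deliver 0→1:  <1:lead b5 ->
6. propose(1,'w'):  nop
7. deliver 1→3:  <3:foll b5 w>
8. deliver 3→1:  nop
9. deliver 1→0:  <0:foll b5 w>
10. deliver 0→1:  <1:lead b5 w>
11. deliver 0→2:  nop
12. propose(1,'q'):  nop
13. deliver 1→3:  <3:foll b5 w,q>
14. deliver 3→1:  nop
15. deliver 0→3:  nop
16. deliver 2→0:  nop
17. timeout(0):  <0:cand b8 w>
18. propose(2,'q'):  nop
19. deliver 3→2:  nop
20. deliver 0→2:  <2:foll b8 ->
21. deliver 1→0:  nop
22. deliver 1→3:  nop
23. deliver 3→0:  nop
24. deliver 0→1:  <1:foll b8 w>
25. deliver 0→1:  nop
26. crash(0):  <0:✗cand b8 w>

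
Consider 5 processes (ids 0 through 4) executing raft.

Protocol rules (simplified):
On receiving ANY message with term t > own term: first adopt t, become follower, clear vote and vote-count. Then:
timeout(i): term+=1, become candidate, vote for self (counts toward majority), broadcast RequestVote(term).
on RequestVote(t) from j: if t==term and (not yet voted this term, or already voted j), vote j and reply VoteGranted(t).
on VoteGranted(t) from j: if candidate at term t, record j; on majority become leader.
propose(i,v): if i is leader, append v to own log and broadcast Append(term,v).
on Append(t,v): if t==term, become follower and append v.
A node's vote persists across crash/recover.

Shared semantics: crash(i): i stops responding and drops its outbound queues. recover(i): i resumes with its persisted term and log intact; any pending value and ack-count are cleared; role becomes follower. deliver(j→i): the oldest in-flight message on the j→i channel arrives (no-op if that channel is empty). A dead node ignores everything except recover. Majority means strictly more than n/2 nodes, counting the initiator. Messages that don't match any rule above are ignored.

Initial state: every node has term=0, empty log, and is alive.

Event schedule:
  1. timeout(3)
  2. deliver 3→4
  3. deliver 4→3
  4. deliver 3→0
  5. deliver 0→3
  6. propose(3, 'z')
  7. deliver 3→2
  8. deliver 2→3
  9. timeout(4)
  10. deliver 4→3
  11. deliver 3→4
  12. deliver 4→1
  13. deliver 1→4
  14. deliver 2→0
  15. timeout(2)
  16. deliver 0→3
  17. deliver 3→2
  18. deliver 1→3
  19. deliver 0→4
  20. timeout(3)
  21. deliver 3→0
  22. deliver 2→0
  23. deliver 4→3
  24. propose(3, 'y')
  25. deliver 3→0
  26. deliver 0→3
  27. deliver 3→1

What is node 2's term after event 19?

e1 timeout(3): 3[cand,t=1,-]
e2 deliver 3→4: 4[foll,t=1,-]
e3 deliver 4→3: ·
e4 deliver 3→0: 0[foll,t=1,-]
e5 deliver 0→3: 3[lead,t=1,-]
e6 propose(3,'z'): 3[lead,t=1,z]
e7 deliver 3→2: 2[foll,t=1,-]
e8 deliver 2→3: ·
e9 timeout(4): 4[cand,t=2,-]
e10 deliver 4→3: 3[foll,t=2,z]
e11 deliver 3→4: ·
e12 deliver 4→1: 1[foll,t=2,-]
e13 deliver 1→4: ·
e14 deliver 2→0: ·
e15 timeout(2): 2[cand,t=2,-]
e16 deliver 0→3: ·
e17 deliver 3→2: ·
e18 deliver 1→3: ·
e19 deliver 0→4: ·

2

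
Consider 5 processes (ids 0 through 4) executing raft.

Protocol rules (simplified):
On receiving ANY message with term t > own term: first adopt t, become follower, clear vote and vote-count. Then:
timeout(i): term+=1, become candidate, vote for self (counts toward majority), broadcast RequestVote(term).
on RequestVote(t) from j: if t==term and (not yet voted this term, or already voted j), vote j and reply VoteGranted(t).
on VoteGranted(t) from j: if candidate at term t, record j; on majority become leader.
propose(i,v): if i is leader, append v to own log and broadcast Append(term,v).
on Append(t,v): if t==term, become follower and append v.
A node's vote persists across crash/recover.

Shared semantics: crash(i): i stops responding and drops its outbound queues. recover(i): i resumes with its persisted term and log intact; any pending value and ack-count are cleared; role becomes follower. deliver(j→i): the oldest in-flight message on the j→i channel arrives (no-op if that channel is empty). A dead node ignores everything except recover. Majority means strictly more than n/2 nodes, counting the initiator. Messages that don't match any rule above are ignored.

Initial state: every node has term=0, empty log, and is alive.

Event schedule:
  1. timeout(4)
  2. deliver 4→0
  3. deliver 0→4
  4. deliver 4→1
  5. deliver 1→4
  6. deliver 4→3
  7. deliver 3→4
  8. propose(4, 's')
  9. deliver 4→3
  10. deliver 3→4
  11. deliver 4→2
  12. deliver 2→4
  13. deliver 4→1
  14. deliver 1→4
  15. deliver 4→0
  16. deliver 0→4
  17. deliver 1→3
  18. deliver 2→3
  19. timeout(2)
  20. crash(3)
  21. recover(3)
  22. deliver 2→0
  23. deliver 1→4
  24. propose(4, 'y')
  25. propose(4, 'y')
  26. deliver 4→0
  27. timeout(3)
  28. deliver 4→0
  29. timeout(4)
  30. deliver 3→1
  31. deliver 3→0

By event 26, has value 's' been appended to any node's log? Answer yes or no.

after 1 — timeout(4): n4:cand/t1/[-]
after 2 — deliver 4→0: n0:foll/t1/[-]
after 3 — deliver 0→4: ·
after 4 — deliver 4→1: n1:foll/t1/[-]
after 5 — deliver 1→4: n4:lead/t1/[-]
after 6 — deliver 4→3: n3:foll/t1/[-]
after 7 — deliver 3→4: ·
after 8 — propose(4,'s'): n4:lead/t1/[s]
after 9 — deliver 4→3: n3:foll/t1/[s]
after 10 — deliver 3→4: ·
after 11 — deliver 4→2: n2:foll/t1/[-]
after 12 — deliver 2→4: ·
after 13 — deliver 4→1: n1:foll/t1/[s]
after 14 — deliver 1→4: ·
after 15 — deliver 4→0: n0:foll/t1/[s]
after 16 — deliver 0→4: ·
after 17 — deliver 1→3: ·
after 18 — deliver 2→3: ·
after 19 — timeout(2): n2:cand/t2/[-]
after 20 — crash(3): n3:✗foll/t1/[s]
after 21 — recover(3): n3:foll/t1/[s]
after 22 — deliver 2→0: n0:foll/t2/[s]
after 23 — deliver 1→4: ·
after 24 — propose(4,'y'): n4:lead/t1/[s,y]
after 25 — propose(4,'y'): n4:lead/t1/[s,y,y]
after 26 — deliver 4→0: ·

yes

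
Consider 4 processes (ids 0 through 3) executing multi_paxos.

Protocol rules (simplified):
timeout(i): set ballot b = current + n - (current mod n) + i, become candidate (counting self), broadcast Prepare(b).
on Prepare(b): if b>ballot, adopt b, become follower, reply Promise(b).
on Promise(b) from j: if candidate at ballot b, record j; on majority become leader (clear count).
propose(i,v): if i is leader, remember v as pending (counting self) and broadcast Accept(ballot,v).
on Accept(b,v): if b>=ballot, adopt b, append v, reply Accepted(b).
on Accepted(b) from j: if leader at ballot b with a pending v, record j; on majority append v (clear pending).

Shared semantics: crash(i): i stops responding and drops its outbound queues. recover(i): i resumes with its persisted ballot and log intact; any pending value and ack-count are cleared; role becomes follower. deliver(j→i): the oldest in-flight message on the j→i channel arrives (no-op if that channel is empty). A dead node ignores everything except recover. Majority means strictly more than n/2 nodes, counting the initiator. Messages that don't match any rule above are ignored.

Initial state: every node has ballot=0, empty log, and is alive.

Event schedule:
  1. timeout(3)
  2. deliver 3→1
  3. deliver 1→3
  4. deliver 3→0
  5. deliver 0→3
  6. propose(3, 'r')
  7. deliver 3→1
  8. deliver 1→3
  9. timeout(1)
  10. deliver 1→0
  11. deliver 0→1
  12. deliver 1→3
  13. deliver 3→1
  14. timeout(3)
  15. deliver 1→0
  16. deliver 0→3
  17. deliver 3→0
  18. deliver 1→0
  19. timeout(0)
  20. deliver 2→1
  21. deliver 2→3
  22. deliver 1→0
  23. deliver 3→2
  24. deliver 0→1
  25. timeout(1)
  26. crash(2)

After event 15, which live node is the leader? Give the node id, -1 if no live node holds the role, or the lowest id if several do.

1

1. timeout(3):  <3:cand b7 ->
2. deliver 3→1:  <1:foll b7 ->
3. deliver 1→3:  nop
4. deliver 3→0:  <0:foll b7 ->
5. deliver 0→3:  <3:lead b7 ->
6. propose(3,'r'):  nop
7. deliver 3→1:  <1:foll b7 r>
8. deliver 1→3:  nop
9. timeout(1):  <1:cand b9 r>
10. deliver 1→0:  <0:foll b9 ->
11. deliver 0→1:  nop
12. deliver 1→3:  <3:foll b9 ->
13. deliver 3→1:  <1:lead b9 r>
14. timeout(3):  <3:cand b15 ->
15. deliver 1→0:  nop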